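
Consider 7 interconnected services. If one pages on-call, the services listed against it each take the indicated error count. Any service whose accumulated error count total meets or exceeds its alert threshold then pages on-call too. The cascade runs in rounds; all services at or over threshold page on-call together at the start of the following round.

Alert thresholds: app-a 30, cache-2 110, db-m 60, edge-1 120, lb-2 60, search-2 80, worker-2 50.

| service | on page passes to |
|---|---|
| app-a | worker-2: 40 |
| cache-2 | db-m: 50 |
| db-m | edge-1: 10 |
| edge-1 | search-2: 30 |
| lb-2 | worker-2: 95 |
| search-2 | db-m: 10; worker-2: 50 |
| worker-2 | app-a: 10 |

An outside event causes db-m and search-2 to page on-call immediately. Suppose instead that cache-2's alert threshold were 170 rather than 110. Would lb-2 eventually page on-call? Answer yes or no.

With cache-2's alert threshold at 170:
Round 1 — db-m, search-2 page on-call (initial).
  edge-1: +10 → 10 < 120
  worker-2: +50 → 50 ≥ 50
Round 2 — worker-2 pages on-call.
  app-a: +10 → 10 < 30
No further pages.

no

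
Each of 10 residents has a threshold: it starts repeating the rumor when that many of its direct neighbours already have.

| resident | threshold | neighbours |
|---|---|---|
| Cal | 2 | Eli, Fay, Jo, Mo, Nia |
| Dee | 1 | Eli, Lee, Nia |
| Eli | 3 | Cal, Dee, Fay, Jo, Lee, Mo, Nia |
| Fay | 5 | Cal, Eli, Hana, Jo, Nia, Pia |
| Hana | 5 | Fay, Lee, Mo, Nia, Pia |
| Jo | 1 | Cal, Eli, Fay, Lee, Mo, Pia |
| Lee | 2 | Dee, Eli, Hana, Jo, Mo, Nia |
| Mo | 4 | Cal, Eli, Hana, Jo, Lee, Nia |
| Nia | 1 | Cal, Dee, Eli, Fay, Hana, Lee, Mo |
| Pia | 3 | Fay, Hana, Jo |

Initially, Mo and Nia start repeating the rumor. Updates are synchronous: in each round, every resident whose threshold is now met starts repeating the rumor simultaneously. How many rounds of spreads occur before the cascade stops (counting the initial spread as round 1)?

3

Round 1 — Mo, Nia start repeating the rumor (initial).
Round 2 — checking thresholds:
  Cal: 2 of 5 neighbours ≥ 2, starts repeating the rumor.
  Dee: 1 of 3 neighbours ≥ 1, starts repeating the rumor.
  Eli: 2 of 7 neighbours < 3, below threshold.
  Fay: 1 of 6 neighbours < 5, below threshold.
  Hana: 2 of 5 neighbours < 5, below threshold.
  Jo: 1 of 6 neighbours ≥ 1, starts repeating the rumor.
  Lee: 2 of 6 neighbours ≥ 2, starts repeating the rumor.
Round 3 — checking thresholds:
  Eli: 6 of 7 neighbours ≥ 3, starts repeating the rumor.
  Fay: 3 of 6 neighbours < 5, below threshold.
  Hana: 3 of 5 neighbours < 5, below threshold.
  Pia: 1 of 3 neighbours < 3, below threshold.
Round 4 — no new spreads; cascade stops.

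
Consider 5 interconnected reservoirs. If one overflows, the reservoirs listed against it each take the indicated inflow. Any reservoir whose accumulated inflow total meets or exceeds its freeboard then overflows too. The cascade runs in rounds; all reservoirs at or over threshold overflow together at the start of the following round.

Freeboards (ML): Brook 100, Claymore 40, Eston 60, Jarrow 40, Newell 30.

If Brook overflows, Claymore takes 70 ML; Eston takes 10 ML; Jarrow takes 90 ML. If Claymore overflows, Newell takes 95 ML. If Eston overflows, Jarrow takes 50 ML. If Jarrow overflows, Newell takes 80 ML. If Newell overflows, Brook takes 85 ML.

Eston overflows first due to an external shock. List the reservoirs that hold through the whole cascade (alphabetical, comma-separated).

Brook, Claymore

Round 1 — Eston overflows (initial).
  Jarrow: +50 → 50 ≥ 40
Round 2 — Jarrow overflows.
  Newell: +80 → 80 ≥ 30
Round 3 — Newell overflows.
  Brook: +85 → 85 < 100
No further overflows.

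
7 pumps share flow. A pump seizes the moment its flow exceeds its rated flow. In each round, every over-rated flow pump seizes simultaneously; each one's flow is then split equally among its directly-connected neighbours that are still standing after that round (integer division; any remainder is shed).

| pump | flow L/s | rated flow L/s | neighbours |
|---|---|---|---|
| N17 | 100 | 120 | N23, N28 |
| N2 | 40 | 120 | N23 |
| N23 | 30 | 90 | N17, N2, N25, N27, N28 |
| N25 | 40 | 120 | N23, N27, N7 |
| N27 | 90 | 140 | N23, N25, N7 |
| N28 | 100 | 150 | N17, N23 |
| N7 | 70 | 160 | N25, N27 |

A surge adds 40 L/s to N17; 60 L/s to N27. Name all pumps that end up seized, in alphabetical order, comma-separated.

N17, N23, N25, N27, N28, N7

Round 1 — N17 at 140 > 120; N27 at 150 > 140. N17, N27 seize.
  N17 sheds 140 L/s to N23, N28: 70 each.
    N23: 30+70 = 100 > 90
    N28: 100+70 = 170 > 150
  N27 sheds 150 L/s to N23, N25, N7: 50 each.
    N23: 100+50 = 150 > 90
    N25: 40+50 = 90 ≤ 120
    N7: 70+50 = 120 ≤ 160
Round 2 — N23, N28 seize.
  N23 sheds 150 L/s to N2, N25: 75 each.
    N2: 40+75 = 115 ≤ 120
    N25: 90+75 = 165 > 120
  N28 sheds 170 L/s: no online neighbours, lost.
Round 3 — N25 seizes.
  N25 sheds 165 L/s to N7: 165 each.
    N7: 120+165 = 285 > 160
Round 4 — N7 seizes.
  N7 sheds 285 L/s: no online neighbours, lost.
No further seizures.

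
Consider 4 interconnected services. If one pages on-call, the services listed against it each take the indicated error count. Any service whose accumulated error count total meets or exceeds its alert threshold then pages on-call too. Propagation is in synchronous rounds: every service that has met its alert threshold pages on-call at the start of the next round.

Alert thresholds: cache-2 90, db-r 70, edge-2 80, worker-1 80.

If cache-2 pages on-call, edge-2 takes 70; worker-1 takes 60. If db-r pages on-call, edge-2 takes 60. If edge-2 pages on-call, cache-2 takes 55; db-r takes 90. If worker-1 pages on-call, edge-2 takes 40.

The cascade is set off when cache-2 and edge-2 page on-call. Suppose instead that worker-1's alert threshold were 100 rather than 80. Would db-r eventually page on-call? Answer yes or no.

yes

With worker-1's alert threshold at 100:
Round 1 — cache-2, edge-2 page on-call (initial).
  db-r: +90 → 90 ≥ 70
  worker-1: +60 → 60 < 100
Round 2 — db-r pages on-call.
No further pages.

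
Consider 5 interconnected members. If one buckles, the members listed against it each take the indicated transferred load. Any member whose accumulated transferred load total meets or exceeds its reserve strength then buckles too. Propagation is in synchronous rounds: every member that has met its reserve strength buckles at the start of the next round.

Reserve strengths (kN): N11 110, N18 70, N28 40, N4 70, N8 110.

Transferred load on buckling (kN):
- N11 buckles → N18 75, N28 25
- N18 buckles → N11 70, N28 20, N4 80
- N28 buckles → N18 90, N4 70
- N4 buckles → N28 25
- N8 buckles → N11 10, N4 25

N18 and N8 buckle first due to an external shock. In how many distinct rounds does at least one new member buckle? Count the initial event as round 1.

Round 1 — N18, N8 buckle (initial).
  N11: +70+10 → 80 < 110
  N28: +20 → 20 < 40
  N4: +80+25 → 105 ≥ 70
Round 2 — N4 buckles.
  N28: +25 → 45 ≥ 40
Round 3 — N28 buckles.
No further bucklings.

3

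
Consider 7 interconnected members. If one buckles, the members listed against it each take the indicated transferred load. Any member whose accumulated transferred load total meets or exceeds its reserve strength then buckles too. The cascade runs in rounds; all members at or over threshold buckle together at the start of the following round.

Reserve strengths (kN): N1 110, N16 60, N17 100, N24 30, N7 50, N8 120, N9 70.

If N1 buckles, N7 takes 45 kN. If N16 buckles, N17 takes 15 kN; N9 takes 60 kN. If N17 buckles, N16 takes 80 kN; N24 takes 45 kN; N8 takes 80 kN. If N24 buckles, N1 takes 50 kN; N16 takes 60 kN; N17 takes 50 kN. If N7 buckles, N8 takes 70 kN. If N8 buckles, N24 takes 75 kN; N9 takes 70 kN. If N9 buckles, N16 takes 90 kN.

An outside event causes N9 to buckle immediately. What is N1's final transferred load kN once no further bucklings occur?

Round 1 — N9 buckles (initial).
  N16: +90 → 90 ≥ 60
Round 2 — N16 buckles.
  N17: +15 → 15 < 100
No further bucklings.

0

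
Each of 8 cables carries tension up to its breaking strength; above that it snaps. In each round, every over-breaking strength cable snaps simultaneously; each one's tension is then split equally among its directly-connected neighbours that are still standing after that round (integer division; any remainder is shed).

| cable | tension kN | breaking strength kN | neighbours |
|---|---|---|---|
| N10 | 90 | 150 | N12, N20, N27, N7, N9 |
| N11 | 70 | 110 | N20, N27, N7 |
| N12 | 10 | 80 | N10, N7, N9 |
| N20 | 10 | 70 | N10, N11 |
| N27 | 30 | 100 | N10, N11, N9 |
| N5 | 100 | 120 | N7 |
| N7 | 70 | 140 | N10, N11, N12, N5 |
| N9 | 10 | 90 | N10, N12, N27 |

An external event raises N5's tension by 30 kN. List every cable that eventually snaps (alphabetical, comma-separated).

N10, N11, N12, N20, N27, N5, N7, N9

Round 1 — N5 at 130 > 120. N5 snaps.
  N5 sheds 130 kN to N7: 130 each.
    N7: 70+130 = 200 > 140
Round 2 — N7 snaps.
  N7 sheds 200 kN to N10, N11, N12: 66 each (2 lost).
    N10: 90+66 = 156 > 150
    N11: 70+66 = 136 > 110
    N12: 10+66 = 76 ≤ 80
Round 3 — N10, N11 snap.
  N10 sheds 156 kN to N12, N20, N27, N9: 39 each.
    N12: 76+39 = 115 > 80
    N20: 10+39 = 49 ≤ 70
    N27: 30+39 = 69 ≤ 100
    N9: 10+39 = 49 ≤ 90
  N11 sheds 136 kN to N20, N27: 68 each.
    N20: 49+68 = 117 > 70
    N27: 69+68 = 137 > 100
Round 4 — N12, N20, N27 snap.
  N12 sheds 115 kN to N9: 115 each.
    N9: 49+115 = 164 > 90
  N20 sheds 117 kN: no online neighbours, lost.
  N27 sheds 137 kN to N9: 137 each.
    N9: 164+137 = 301 > 90
Round 5 — N9 snaps.
  N9 sheds 301 kN: no online neighbours, lost.
No further breaks.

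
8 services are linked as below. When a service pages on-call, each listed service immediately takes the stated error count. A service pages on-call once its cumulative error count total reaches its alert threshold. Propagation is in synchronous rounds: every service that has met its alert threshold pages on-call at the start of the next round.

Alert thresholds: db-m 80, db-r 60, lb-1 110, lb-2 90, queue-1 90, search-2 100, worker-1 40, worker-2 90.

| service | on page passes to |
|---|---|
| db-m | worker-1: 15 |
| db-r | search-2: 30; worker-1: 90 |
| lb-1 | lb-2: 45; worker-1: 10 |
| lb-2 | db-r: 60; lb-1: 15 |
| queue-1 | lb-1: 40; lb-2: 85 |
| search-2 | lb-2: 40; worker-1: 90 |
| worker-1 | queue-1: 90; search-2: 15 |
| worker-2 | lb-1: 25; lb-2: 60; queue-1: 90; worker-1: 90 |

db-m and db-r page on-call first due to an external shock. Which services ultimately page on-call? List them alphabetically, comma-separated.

Round 1 — db-m, db-r page on-call (initial).
  search-2: +30 → 30 < 100
  worker-1: +15+90 → 105 ≥ 40
Round 2 — worker-1 pages on-call.
  queue-1: +90 → 90 ≥ 90
  search-2: +15 → 45 < 100
Round 3 — queue-1 pages on-call.
  lb-1: +40 → 40 < 110
  lb-2: +85 → 85 < 90
No further pages.

db-m, db-r, queue-1, worker-1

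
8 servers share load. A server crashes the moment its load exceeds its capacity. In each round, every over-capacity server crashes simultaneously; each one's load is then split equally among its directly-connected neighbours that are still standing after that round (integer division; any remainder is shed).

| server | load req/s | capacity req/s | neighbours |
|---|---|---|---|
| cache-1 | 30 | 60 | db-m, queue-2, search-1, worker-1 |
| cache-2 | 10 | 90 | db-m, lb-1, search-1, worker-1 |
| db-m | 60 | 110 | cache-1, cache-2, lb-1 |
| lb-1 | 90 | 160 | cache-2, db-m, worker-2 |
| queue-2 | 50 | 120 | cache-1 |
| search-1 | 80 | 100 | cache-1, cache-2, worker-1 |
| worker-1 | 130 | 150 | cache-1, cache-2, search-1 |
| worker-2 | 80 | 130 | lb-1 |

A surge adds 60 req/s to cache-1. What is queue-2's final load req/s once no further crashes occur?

Round 1 — cache-1 at 90 > 60. cache-1 crashes.
  cache-1 sheds 90 req/s to db-m, queue-2, search-1, worker-1: 22 each (2 lost).
    db-m: 60+22 = 82 ≤ 110
    queue-2: 50+22 = 72 ≤ 120
    search-1: 80+22 = 102 > 100
    worker-1: 130+22 = 152 > 150
Round 2 — search-1, worker-1 crash.
  search-1 sheds 102 req/s to cache-2: 102 each.
    cache-2: 10+102 = 112 > 90
  worker-1 sheds 152 req/s to cache-2: 152 each.
    cache-2: 112+152 = 264 > 90
Round 3 — cache-2 crashes.
  cache-2 sheds 264 req/s to db-m, lb-1: 132 each.
    db-m: 82+132 = 214 > 110
    lb-1: 90+132 = 222 > 160
Round 4 — db-m, lb-1 crash.
  db-m sheds 214 req/s: no online neighbours, lost.
  lb-1 sheds 222 req/s to worker-2: 222 each.
    worker-2: 80+222 = 302 > 130
Round 5 — worker-2 crashes.
  worker-2 sheds 302 req/s: no online neighbours, lost.
No further crashes.

72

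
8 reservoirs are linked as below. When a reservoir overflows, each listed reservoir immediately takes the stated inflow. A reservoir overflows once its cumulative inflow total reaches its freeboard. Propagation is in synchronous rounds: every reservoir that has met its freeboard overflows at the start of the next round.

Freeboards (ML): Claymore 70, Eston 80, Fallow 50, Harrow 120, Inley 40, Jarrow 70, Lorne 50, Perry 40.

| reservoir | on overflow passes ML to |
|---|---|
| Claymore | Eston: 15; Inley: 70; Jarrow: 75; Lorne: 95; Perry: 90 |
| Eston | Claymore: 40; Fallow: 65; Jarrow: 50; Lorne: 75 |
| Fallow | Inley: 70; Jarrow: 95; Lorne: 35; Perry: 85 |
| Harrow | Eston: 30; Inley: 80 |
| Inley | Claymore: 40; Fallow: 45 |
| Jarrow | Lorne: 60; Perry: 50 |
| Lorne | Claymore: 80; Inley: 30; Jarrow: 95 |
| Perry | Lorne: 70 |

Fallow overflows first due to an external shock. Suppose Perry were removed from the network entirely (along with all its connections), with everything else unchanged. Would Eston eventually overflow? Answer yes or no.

no

With Perry removed:
Round 1 — Fallow overflows (initial).
  Inley: +70 → 70 ≥ 40
  Jarrow: +95 → 95 ≥ 70
  Lorne: +35 → 35 < 50
Round 2 — Inley, Jarrow overflow.
  Claymore: +40 → 40 < 70
  Lorne: +60 → 95 ≥ 50
Round 3 — Lorne overflows.
  Claymore: +80 → 120 ≥ 70
Round 4 — Claymore overflows.
  Eston: +15 → 15 < 80
No further overflows.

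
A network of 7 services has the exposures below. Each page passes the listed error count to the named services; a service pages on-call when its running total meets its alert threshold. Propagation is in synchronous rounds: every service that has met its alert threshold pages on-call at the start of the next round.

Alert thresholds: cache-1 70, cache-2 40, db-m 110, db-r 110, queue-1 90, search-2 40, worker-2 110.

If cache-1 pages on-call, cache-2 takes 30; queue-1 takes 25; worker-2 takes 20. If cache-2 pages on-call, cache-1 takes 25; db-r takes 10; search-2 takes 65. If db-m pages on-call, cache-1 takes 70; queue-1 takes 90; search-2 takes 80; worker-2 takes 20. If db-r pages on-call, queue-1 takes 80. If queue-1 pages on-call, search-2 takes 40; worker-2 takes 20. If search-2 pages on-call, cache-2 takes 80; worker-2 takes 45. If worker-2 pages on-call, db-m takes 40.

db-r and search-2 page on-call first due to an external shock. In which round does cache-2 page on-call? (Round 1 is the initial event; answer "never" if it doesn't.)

2

Round 1 — db-r, search-2 page on-call (initial).
  cache-2: +80 → 80 ≥ 40
  queue-1: +80 → 80 < 90
  worker-2: +45 → 45 < 110
Round 2 — cache-2 pages on-call.
  cache-1: +25 → 25 < 70
No further pages.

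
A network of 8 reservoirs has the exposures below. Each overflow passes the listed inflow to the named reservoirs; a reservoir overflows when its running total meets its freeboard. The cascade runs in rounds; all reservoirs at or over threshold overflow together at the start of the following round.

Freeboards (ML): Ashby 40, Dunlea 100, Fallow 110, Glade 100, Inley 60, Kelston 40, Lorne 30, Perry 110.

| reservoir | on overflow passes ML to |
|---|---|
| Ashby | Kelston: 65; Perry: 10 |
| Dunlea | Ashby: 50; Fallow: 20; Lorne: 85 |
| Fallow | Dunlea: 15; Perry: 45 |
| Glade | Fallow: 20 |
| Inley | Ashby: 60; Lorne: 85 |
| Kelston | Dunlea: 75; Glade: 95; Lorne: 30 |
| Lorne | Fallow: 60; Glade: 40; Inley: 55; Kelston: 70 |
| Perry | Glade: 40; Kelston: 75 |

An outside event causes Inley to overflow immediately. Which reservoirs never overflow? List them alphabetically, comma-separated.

Round 1 — Inley overflows (initial).
  Ashby: +60 → 60 ≥ 40
  Lorne: +85 → 85 ≥ 30
Round 2 — Ashby, Lorne overflow.
  Fallow: +60 → 60 < 110
  Glade: +40 → 40 < 100
  Kelston: +65+70 → 135 ≥ 40
  Perry: +10 → 10 < 110
Round 3 — Kelston overflows.
  Dunlea: +75 → 75 < 100
  Glade: +95 → 135 ≥ 100
Round 4 — Glade overflows.
  Fallow: +20 → 80 < 110
No further overflows.

Dunlea, Fallow, Perry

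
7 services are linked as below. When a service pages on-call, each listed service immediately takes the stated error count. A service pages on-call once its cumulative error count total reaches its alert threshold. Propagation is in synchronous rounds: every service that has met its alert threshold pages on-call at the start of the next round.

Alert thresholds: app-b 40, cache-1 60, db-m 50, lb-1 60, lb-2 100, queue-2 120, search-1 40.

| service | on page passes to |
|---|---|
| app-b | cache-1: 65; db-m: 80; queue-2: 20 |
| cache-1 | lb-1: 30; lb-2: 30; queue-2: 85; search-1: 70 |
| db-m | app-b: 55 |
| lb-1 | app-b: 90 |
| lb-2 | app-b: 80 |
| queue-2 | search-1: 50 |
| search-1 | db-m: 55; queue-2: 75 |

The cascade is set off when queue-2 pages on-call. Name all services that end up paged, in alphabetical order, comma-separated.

app-b, cache-1, db-m, queue-2, search-1

Round 1 — queue-2 pages on-call (initial).
  search-1: +50 → 50 ≥ 40
Round 2 — search-1 pages on-call.
  db-m: +55 → 55 ≥ 50
Round 3 — db-m pages on-call.
  app-b: +55 → 55 ≥ 40
Round 4 — app-b pages on-call.
  cache-1: +65 → 65 ≥ 60
Round 5 — cache-1 pages on-call.
  lb-1: +30 → 30 < 60
  lb-2: +30 → 30 < 100
No further pages.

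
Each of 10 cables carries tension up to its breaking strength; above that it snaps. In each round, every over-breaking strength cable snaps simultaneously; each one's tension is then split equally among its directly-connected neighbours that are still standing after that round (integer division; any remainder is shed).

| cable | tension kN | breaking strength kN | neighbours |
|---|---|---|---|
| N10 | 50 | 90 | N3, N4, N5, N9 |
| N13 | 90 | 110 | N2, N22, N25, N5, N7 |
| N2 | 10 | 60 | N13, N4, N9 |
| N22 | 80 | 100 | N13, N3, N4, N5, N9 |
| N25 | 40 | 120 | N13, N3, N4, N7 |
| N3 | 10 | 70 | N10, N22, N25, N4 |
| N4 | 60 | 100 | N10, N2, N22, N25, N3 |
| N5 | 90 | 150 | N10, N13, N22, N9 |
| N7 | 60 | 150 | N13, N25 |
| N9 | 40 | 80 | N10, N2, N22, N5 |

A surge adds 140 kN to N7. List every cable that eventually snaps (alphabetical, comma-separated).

Round 1 — N7 at 200 > 150. N7 snaps.
  N7 sheds 200 kN to N13, N25: 100 each.
    N13: 90+100 = 190 > 110
    N25: 40+100 = 140 > 120
Round 2 — N13, N25 snap.
  N13 sheds 190 kN to N2, N22, N5: 63 each (1 lost).
    N2: 10+63 = 73 > 60
    N22: 80+63 = 143 > 100
    N5: 90+63 = 153 > 150
  N25 sheds 140 kN to N3, N4: 70 each.
    N3: 10+70 = 80 > 70
    N4: 60+70 = 130 > 100
Round 3 — N2, N22, N3, N4, N5 snap.
  N2 sheds 73 kN to N9: 73 each.
    N9: 40+73 = 113 > 80
  N22 sheds 143 kN to N9: 143 each.
    N9: 113+143 = 256 > 80
  N3 sheds 80 kN to N10: 80 each.
    N10: 50+80 = 130 > 90
  N4 sheds 130 kN to N10: 130 each.
    N10: 130+130 = 260 > 90
  N5 sheds 153 kN to N10, N9: 76 each (1 lost).
    N10: 260+76 = 336 > 90
    N9: 256+76 = 332 > 80
Round 4 — N10, N9 snap.
  N10 sheds 336 kN: no online neighbours, lost.
  N9 sheds 332 kN: no online neighbours, lost.
No further breaks.

N10, N13, N2, N22, N25, N3, N4, N5, N7, N9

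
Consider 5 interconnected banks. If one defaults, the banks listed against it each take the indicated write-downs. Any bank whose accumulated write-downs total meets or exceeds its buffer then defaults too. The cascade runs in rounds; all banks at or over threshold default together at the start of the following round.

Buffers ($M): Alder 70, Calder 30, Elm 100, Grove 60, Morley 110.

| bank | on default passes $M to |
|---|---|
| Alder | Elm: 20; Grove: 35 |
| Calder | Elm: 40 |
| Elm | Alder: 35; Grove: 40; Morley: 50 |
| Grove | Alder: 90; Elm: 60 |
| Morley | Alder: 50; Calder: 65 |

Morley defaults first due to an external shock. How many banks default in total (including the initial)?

Round 1 — Morley defaults (initial).
  Alder: +50 → 50 < 70
  Calder: +65 → 65 ≥ 30
Round 2 — Calder defaults.
  Elm: +40 → 40 < 100
No further defaults.

2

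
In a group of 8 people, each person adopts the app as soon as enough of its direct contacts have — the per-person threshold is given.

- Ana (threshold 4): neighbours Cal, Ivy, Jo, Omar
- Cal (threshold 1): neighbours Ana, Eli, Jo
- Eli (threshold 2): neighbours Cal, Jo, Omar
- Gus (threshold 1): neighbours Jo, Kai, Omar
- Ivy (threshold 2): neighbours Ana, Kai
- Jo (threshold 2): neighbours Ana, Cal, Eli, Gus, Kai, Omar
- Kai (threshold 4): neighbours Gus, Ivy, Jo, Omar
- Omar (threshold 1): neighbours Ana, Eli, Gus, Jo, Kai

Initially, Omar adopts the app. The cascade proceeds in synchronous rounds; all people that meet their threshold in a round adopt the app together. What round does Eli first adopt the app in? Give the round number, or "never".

4

Round 1 — Omar adopts the app (initial).
Round 2 — checking thresholds:
  Ana: 1 of 4 neighbours < 4, not yet.
  Eli: 1 of 3 neighbours < 2, not yet.
  Gus: 1 of 3 neighbours ≥ 1, adopts the app.
  Jo: 1 of 6 neighbours < 2, not yet.
  Kai: 1 of 4 neighbours < 4, not yet.
Round 3 — checking thresholds:
  Ana: 1 of 4 neighbours < 4, not yet.
  Eli: 1 of 3 neighbours < 2, not yet.
  Jo: 2 of 6 neighbours ≥ 2, adopts the app.
  Kai: 2 of 4 neighbours < 4, not yet.
Round 4 — checking thresholds:
  Ana: 2 of 4 neighbours < 4, not yet.
  Cal: 1 of 3 neighbours ≥ 1, adopts the app.
  Eli: 2 of 3 neighbours ≥ 2, adopts the app.
  Kai: 3 of 4 neighbours < 4, not yet.
Round 5 — no new adoptions; cascade stops.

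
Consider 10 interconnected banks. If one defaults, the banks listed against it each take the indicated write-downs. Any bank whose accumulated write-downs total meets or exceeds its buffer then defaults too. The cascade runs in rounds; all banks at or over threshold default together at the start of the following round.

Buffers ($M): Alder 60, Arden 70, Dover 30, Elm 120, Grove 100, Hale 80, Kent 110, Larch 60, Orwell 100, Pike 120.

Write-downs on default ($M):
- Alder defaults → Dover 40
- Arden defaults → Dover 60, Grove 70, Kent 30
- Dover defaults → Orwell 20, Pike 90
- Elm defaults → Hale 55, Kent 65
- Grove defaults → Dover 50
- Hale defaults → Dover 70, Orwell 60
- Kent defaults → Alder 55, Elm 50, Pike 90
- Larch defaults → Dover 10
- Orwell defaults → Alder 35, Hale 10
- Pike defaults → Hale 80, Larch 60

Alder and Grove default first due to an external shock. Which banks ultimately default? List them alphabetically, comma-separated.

Alder, Dover, Grove

Round 1 — Alder, Grove default (initial).
  Dover: +40+50 → 90 ≥ 30
Round 2 — Dover defaults.
  Orwell: +20 → 20 < 100
  Pike: +90 → 90 < 120
No further defaults.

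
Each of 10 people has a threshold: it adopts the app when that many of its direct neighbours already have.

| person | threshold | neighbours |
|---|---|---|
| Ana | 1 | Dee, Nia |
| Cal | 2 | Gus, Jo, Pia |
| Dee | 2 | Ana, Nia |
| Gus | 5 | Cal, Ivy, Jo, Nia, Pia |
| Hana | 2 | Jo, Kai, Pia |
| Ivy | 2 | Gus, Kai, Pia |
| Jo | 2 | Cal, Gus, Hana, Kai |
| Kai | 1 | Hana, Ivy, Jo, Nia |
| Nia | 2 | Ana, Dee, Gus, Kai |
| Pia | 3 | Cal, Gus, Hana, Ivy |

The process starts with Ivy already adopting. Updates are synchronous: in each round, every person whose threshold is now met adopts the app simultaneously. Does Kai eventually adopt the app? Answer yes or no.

yes

Round 1 — Ivy adopts the app (initial).
Round 2 — checking thresholds:
  Gus: 1 of 5 neighbours < 5, below threshold.
  Kai: 1 of 4 neighbours ≥ 1, adopts the app.
  Pia: 1 of 4 neighbours < 3, below threshold.
Round 3 — no new adoptions; cascade stops.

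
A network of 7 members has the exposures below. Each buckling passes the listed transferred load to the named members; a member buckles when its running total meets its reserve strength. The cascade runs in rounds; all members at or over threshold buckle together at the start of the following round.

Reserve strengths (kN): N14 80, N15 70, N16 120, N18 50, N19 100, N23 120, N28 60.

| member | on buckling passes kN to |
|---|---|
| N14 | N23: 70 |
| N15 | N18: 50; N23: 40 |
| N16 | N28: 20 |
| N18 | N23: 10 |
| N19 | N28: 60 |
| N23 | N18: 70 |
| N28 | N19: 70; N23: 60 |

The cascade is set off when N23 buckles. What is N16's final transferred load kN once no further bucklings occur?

0

Round 1 — N23 buckles (initial).
  N18: +70 → 70 ≥ 50
Round 2 — N18 buckles.
No further bucklings.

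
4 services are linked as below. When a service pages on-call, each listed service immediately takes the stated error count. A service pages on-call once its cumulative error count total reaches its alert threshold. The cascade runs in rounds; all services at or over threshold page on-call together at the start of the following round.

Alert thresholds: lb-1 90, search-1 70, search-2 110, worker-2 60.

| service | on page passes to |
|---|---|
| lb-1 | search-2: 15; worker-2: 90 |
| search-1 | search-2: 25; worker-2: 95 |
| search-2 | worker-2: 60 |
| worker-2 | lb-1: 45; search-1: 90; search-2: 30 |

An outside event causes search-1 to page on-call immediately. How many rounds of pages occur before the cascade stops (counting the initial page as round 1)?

Round 1 — search-1 pages on-call (initial).
  search-2: +25 → 25 < 110
  worker-2: +95 → 95 ≥ 60
Round 2 — worker-2 pages on-call.
  lb-1: +45 → 45 < 90
  search-2: +30 → 55 < 110
No further pages.

2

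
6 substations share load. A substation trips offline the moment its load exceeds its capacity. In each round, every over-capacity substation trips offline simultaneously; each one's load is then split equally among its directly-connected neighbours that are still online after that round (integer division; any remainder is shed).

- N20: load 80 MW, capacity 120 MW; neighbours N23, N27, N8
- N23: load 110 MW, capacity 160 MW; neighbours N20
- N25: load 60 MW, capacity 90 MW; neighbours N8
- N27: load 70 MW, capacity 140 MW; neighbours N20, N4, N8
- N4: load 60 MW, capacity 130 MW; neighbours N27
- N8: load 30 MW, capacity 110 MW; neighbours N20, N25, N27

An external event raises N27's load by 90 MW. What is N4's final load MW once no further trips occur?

113

Round 1 — N27 at 160 > 140. N27 trips offline.
  N27 sheds 160 MW to N20, N4, N8: 53 each (1 lost).
    N20: 80+53 = 133 > 120
    N4: 60+53 = 113 ≤ 130
    N8: 30+53 = 83 ≤ 110
Round 2 — N20 trips offline.
  N20 sheds 133 MW to N23, N8: 66 each (1 lost).
    N23: 110+66 = 176 > 160
    N8: 83+66 = 149 > 110
Round 3 — N23, N8 trip offline.
  N23 sheds 176 MW: no online neighbours, lost.
  N8 sheds 149 MW to N25: 149 each.
    N25: 60+149 = 209 > 90
Round 4 — N25 trips offline.
  N25 sheds 209 MW: no online neighbours, lost.
No further trips.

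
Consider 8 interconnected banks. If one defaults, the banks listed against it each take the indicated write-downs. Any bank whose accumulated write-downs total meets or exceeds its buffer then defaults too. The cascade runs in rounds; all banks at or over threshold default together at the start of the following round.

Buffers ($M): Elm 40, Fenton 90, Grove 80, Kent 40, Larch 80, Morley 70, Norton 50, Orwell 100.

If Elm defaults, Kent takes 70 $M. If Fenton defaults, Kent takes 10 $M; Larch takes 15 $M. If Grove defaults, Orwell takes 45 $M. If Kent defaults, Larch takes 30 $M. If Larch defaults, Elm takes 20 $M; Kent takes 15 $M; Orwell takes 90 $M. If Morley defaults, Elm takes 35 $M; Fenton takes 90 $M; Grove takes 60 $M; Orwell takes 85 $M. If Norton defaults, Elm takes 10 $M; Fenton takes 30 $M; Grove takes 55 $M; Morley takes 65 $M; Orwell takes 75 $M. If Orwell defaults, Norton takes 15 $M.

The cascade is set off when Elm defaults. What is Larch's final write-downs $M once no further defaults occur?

Round 1 — Elm defaults (initial).
  Kent: +70 → 70 ≥ 40
Round 2 — Kent defaults.
  Larch: +30 → 30 < 80
No further defaults.

30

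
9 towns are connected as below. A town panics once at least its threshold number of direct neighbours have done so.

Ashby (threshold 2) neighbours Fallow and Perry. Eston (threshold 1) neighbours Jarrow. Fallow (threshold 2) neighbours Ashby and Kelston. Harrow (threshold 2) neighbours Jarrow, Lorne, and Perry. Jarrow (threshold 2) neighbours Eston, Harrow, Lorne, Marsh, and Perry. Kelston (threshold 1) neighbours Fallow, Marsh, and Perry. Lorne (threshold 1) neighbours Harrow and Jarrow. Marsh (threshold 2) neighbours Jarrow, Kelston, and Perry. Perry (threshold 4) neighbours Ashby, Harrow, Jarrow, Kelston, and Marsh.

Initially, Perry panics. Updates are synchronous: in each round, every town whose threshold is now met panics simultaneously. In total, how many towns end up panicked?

7

Round 1 — Perry panics (initial).
Round 2 — checking thresholds:
  Ashby: 1 of 2 neighbours < 2, holds.
  Harrow: 1 of 3 neighbours < 2, holds.
  Jarrow: 1 of 5 neighbours < 2, holds.
  Kelston: 1 of 3 neighbours ≥ 1, panics.
  Marsh: 1 of 3 neighbours < 2, holds.
Round 3 — checking thresholds:
  Ashby: 1 of 2 neighbours < 2, holds.
  Fallow: 1 of 2 neighbours < 2, holds.
  Harrow: 1 of 3 neighbours < 2, holds.
  Jarrow: 1 of 5 neighbours < 2, holds.
  Marsh: 2 of 3 neighbours ≥ 2, panics.
Round 4 — checking thresholds:
  Ashby: 1 of 2 neighbours < 2, holds.
  Fallow: 1 of 2 neighbours < 2, holds.
  Harrow: 1 of 3 neighbours < 2, holds.
  Jarrow: 2 of 5 neighbours ≥ 2, panics.
Round 5 — checking thresholds:
  Ashby: 1 of 2 neighbours < 2, holds.
  Eston: 1 of 1 neighbours ≥ 1, panics.
  Fallow: 1 of 2 neighbours < 2, holds.
  Harrow: 2 of 3 neighbours ≥ 2, panics.
  Lorne: 1 of 2 neighbours ≥ 1, panics.
Round 6 — no new panics; cascade stops.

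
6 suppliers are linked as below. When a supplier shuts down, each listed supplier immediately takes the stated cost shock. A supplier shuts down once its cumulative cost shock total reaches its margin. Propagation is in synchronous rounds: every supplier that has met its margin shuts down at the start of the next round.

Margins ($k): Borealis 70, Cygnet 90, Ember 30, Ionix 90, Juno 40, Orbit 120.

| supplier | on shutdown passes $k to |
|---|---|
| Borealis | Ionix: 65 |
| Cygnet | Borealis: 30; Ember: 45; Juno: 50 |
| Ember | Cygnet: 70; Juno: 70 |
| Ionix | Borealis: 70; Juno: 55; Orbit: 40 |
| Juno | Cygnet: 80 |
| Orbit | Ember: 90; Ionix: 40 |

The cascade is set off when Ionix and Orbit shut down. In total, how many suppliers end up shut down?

6

Round 1 — Ionix, Orbit shut down (initial).
  Borealis: +70 → 70 ≥ 70
  Ember: +90 → 90 ≥ 30
  Juno: +55 → 55 ≥ 40
Round 2 — Borealis, Ember, Juno shut down.
  Cygnet: +70+80 → 150 ≥ 90
Round 3 — Cygnet shuts down.
No further shutdowns.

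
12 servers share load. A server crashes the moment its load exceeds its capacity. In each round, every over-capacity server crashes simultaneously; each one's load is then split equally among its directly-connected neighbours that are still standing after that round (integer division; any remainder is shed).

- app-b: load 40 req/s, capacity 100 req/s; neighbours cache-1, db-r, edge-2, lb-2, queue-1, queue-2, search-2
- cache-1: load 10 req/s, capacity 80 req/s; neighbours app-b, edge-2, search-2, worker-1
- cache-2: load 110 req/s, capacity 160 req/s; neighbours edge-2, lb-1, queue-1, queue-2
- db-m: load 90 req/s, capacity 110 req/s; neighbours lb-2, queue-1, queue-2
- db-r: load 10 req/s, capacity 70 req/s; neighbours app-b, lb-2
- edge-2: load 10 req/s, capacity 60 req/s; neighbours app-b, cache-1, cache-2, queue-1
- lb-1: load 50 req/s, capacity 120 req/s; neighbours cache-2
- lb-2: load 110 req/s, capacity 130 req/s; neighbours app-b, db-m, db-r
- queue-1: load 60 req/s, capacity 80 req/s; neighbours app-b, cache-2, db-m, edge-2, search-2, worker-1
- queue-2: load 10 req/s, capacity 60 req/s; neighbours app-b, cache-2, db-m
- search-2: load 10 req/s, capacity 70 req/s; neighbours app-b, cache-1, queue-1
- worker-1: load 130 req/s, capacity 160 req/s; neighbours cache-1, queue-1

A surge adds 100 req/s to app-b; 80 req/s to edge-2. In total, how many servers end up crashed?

9

Round 1 — app-b at 140 > 100; edge-2 at 90 > 60. app-b, edge-2 crash.
  app-b sheds 140 req/s to cache-1, db-r, lb-2, queue-1, queue-2, search-2: 23 each (2 lost).
    cache-1: 10+23 = 33 ≤ 80
    db-r: 10+23 = 33 ≤ 70
    lb-2: 110+23 = 133 > 130
    queue-1: 60+23 = 83 > 80
    queue-2: 10+23 = 33 ≤ 60
    search-2: 10+23 = 33 ≤ 70
  edge-2 sheds 90 req/s to cache-1, cache-2, queue-1: 30 each.
    cache-1: 33+30 = 63 ≤ 80
    cache-2: 110+30 = 140 ≤ 160
    queue-1: 83+30 = 113 > 80
Round 2 — lb-2, queue-1 crash.
  lb-2 sheds 133 req/s to db-m, db-r: 66 each (1 lost).
    db-m: 90+66 = 156 > 110
    db-r: 33+66 = 99 > 70
  queue-1 sheds 113 req/s to cache-2, db-m, search-2, worker-1: 28 each (1 lost).
    cache-2: 140+28 = 168 > 160
    db-m: 156+28 = 184 > 110
    search-2: 33+28 = 61 ≤ 70
    worker-1: 130+28 = 158 ≤ 160
Round 3 — cache-2, db-m, db-r crash.
  cache-2 sheds 168 req/s to lb-1, queue-2: 84 each.
    lb-1: 50+84 = 134 > 120
    queue-2: 33+84 = 117 > 60
  db-m sheds 184 req/s to queue-2: 184 each.
    queue-2: 117+184 = 301 > 60
  db-r sheds 99 req/s: no online neighbours, lost.
Round 4 — lb-1, queue-2 crash.
  lb-1 sheds 134 req/s: no online neighbours, lost.
  queue-2 sheds 301 req/s: no online neighbours, lost.
No further crashes.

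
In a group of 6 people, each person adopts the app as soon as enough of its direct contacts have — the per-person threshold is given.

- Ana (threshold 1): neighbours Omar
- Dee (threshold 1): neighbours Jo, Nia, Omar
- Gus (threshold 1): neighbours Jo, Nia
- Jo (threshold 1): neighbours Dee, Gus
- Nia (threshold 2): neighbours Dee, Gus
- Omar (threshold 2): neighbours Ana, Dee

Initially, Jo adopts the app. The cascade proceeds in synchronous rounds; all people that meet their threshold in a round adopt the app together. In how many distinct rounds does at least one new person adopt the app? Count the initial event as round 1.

3

Round 1 — Jo adopts the app (initial).
Round 2 — checking thresholds:
  Dee: 1 of 3 neighbours ≥ 1, adopts the app.
  Gus: 1 of 2 neighbours ≥ 1, adopts the app.
Round 3 — checking thresholds:
  Nia: 2 of 2 neighbours ≥ 2, adopts the app.
  Omar: 1 of 2 neighbours < 2, holds.
Round 4 — no new adoptions; cascade stops.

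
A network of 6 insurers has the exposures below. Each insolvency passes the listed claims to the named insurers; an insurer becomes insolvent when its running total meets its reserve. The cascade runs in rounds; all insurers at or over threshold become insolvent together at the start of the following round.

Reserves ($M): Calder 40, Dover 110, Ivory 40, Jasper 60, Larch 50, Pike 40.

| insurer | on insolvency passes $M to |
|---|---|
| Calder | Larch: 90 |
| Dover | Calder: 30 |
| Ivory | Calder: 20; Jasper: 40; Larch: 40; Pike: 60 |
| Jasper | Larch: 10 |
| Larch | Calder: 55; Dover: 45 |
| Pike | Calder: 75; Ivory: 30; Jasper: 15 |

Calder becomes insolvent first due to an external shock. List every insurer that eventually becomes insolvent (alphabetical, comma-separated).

Round 1 — Calder becomes insolvent (initial).
  Larch: +90 → 90 ≥ 50
Round 2 — Larch becomes insolvent.
  Dover: +45 → 45 < 110
No further insolvencies.

Calder, Larch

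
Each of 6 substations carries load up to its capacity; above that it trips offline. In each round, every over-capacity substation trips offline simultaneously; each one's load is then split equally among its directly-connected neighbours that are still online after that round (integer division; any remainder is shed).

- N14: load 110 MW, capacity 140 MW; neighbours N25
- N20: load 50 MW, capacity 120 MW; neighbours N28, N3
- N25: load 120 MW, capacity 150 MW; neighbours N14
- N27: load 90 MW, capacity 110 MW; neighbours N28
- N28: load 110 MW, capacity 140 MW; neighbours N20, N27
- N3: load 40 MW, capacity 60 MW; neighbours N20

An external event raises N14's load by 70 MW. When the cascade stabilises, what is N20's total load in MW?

Round 1 — N14 at 180 > 140. N14 trips offline.
  N14 sheds 180 MW to N25: 180 each.
    N25: 120+180 = 300 > 150
Round 2 — N25 trips offline.
  N25 sheds 300 MW: no online neighbours, lost.
No further trips.

50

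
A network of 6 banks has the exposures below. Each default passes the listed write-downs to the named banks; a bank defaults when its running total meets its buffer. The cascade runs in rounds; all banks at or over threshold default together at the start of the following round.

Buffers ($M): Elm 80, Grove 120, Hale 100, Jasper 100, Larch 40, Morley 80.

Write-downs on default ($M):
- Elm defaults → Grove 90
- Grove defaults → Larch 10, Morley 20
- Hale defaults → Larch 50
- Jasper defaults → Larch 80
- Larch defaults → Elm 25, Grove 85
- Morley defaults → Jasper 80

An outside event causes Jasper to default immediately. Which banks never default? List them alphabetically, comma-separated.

Round 1 — Jasper defaults (initial).
  Larch: +80 → 80 ≥ 40
Round 2 — Larch defaults.
  Elm: +25 → 25 < 80
  Grove: +85 → 85 < 120
No further defaults.

Elm, Grove, Hale, Morley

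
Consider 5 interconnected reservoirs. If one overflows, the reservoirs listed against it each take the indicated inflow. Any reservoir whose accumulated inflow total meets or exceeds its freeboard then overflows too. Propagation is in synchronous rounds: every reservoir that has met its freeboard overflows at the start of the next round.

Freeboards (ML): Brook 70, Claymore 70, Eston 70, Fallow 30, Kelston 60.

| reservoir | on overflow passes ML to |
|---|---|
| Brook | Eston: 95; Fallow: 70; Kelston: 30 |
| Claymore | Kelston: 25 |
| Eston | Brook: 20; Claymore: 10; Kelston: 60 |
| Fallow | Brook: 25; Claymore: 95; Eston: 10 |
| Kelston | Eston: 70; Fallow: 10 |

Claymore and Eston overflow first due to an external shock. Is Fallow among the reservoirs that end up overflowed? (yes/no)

Round 1 — Claymore, Eston overflow (initial).
  Brook: +20 → 20 < 70
  Kelston: +25+60 → 85 ≥ 60
Round 2 — Kelston overflows.
  Fallow: +10 → 10 < 30
No further overflows.

no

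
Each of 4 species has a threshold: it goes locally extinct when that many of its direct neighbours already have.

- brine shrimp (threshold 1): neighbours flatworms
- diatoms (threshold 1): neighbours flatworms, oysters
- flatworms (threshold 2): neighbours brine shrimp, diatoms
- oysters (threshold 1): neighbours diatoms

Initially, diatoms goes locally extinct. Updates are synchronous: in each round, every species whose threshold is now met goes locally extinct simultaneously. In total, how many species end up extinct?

Round 1 — diatoms goes locally extinct (initial).
Round 2 — checking thresholds:
  flatworms: 1 of 2 neighbours < 2, not yet.
  oysters: 1 of 1 neighbours ≥ 1, goes locally extinct.
Round 3 — no new extinctions; cascade stops.

2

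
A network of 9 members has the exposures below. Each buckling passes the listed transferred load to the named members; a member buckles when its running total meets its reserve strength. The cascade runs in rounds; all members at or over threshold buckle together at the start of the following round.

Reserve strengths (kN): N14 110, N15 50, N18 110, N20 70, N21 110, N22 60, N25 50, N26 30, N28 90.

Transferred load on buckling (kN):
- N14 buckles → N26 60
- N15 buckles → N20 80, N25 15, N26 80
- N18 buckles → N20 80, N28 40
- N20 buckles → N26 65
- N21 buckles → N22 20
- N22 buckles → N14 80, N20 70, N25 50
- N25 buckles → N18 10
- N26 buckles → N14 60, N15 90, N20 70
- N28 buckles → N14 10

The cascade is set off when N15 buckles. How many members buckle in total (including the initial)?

Round 1 — N15 buckles (initial).
  N20: +80 → 80 ≥ 70
  N25: +15 → 15 < 50
  N26: +80 → 80 ≥ 30
Round 2 — N20, N26 buckle.
  N14: +60 → 60 < 110
No further bucklings.

3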